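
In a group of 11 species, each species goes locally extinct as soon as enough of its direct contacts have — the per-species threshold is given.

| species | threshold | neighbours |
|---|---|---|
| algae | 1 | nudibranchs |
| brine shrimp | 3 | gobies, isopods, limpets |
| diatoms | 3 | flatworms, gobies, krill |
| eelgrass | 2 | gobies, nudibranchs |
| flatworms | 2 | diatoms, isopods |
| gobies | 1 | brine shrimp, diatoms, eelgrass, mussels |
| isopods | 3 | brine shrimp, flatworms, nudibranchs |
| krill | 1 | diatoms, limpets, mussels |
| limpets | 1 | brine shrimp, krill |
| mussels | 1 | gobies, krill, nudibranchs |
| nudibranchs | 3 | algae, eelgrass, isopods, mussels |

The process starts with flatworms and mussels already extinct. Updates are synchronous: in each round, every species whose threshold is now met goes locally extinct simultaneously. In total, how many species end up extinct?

Round 1 — flatworms, mussels go locally extinct (initial).
Round 2 — checking thresholds:
  diatoms: 1 of 3 neighbours < 3, not yet.
  gobies: 1 of 4 neighbours ≥ 1, goes locally extinct.
  isopods: 1 of 3 neighbours < 3, not yet.
  krill: 1 of 3 neighbours ≥ 1, goes locally extinct.
  nudibranchs: 1 of 4 neighbours < 3, not yet.
Round 3 — checking thresholds:
  brine shrimp: 1 of 3 neighbours < 3, not yet.
  diatoms: 3 of 3 neighbours ≥ 3, goes locally extinct.
  eelgrass: 1 of 2 neighbours < 2, not yet.
  isopods: 1 of 3 neighbours < 3, not yet.
  limpets: 1 of 2 neighbours ≥ 1, goes locally extinct.
  nudibranchs: 1 of 4 neighbours < 3, not yet.
Round 4 — no new extinctions; cascade stops.

6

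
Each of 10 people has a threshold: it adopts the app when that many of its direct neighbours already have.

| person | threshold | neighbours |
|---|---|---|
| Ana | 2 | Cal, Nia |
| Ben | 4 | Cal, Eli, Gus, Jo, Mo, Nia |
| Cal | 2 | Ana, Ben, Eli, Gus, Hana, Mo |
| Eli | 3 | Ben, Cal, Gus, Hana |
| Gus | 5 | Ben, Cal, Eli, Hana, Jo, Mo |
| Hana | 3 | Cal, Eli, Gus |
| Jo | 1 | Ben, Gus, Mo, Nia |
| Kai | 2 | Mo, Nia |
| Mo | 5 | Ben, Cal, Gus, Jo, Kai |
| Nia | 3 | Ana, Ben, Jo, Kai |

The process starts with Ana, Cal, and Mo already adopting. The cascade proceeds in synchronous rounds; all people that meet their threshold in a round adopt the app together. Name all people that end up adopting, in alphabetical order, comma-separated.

Ana, Cal, Jo, Mo

Round 1 — Ana, Cal, Mo adopt the app (initial).
Round 2 — checking thresholds:
  Ben: 2 of 6 neighbours < 4, not yet.
  Eli: 1 of 4 neighbours < 3, not yet.
  Gus: 2 of 6 neighbours < 5, not yet.
  Hana: 1 of 3 neighbours < 3, not yet.
  Jo: 1 of 4 neighbours ≥ 1, adopts the app.
  Kai: 1 of 2 neighbours < 2, not yet.
  Nia: 1 of 4 neighbours < 3, not yet.
Round 3 — no new adoptions; cascade stops.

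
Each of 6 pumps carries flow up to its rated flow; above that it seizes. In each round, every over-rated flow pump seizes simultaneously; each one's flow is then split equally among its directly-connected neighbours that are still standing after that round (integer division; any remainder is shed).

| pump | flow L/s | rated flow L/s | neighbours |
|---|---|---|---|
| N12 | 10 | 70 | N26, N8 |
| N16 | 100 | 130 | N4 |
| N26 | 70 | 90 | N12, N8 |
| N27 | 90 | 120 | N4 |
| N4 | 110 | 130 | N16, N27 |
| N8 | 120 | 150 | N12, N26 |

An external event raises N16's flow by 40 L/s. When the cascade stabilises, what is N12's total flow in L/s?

Round 1 — N16 at 140 > 130. N16 seizes.
  N16 sheds 140 L/s to N4: 140 each.
    N4: 110+140 = 250 > 130
Round 2 — N4 seizes.
  N4 sheds 250 L/s to N27: 250 each.
    N27: 90+250 = 340 > 120
Round 3 — N27 seizes.
  N27 sheds 340 L/s: no online neighbours, lost.
No further seizures.

10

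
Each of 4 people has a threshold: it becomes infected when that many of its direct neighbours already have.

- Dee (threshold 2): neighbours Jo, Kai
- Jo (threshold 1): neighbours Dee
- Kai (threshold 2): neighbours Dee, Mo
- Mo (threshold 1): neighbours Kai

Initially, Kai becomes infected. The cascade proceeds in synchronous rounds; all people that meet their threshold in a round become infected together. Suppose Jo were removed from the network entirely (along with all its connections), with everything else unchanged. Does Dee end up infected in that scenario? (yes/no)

no

With Jo removed:
Round 1 — Kai becomes infected (initial).
Round 2 — checking thresholds:
  Dee: 1 of 1 neighbours < 2, below threshold.
  Mo: 1 of 1 neighbours ≥ 1, becomes infected.
Round 3 — no new infections; cascade stops.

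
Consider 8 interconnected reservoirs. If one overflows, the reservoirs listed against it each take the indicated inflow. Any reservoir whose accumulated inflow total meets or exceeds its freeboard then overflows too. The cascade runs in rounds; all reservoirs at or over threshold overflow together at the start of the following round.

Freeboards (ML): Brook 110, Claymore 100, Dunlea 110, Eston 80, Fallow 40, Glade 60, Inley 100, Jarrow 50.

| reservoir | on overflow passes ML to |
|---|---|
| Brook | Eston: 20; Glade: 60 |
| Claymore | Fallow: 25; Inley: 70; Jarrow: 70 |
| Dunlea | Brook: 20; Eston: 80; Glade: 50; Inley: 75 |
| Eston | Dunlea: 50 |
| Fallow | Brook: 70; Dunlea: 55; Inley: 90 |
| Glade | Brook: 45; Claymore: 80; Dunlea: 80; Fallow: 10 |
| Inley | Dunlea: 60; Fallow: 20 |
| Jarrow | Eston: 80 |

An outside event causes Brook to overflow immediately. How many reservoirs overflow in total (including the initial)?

2

Round 1 — Brook overflows (initial).
  Eston: +20 → 20 < 80
  Glade: +60 → 60 ≥ 60
Round 2 — Glade overflows.
  Claymore: +80 → 80 < 100
  Dunlea: +80 → 80 < 110
  Fallow: +10 → 10 < 40
No further overflows.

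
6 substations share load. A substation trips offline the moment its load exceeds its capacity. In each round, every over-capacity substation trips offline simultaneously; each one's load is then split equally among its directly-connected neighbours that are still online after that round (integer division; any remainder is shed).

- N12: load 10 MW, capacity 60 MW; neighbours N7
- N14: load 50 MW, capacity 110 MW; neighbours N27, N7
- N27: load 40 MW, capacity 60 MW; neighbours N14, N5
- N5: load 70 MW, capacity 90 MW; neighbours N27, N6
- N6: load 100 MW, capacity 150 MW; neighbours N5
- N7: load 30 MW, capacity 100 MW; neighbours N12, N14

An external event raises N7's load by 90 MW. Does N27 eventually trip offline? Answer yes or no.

no

Round 1 — N7 at 120 > 100. N7 trips offline.
  N7 sheds 120 MW to N12, N14: 60 each.
    N12: 10+60 = 70 > 60
    N14: 50+60 = 110 ≤ 110
Round 2 — N12 trips offline.
  N12 sheds 70 MW: no online neighbours, lost.
No further trips.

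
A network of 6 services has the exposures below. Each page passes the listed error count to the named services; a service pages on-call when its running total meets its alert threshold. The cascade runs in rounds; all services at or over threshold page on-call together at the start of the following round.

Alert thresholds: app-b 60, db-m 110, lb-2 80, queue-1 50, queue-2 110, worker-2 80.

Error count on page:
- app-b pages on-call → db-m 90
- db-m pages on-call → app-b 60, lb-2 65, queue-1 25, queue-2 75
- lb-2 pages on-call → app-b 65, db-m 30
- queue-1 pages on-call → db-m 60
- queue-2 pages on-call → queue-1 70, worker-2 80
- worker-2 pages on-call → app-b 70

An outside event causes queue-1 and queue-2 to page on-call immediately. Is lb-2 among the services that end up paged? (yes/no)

Round 1 — queue-1, queue-2 page on-call (initial).
  db-m: +60 → 60 < 110
  worker-2: +80 → 80 ≥ 80
Round 2 — worker-2 pages on-call.
  app-b: +70 → 70 ≥ 60
Round 3 — app-b pages on-call.
  db-m: +90 → 150 ≥ 110
Round 4 — db-m pages on-call.
  lb-2: +65 → 65 < 80
No further pages.

no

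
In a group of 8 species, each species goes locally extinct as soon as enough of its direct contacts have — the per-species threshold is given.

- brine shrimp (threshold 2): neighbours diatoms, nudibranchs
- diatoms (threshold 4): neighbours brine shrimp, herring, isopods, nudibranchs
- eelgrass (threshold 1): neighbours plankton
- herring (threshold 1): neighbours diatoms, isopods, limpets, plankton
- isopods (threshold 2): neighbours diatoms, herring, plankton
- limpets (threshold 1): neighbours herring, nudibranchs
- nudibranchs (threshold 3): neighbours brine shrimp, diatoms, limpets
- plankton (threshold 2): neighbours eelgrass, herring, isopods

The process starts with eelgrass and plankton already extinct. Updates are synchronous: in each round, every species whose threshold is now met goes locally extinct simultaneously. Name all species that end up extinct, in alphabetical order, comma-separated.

Round 1 — eelgrass, plankton go locally extinct (initial).
Round 2 — checking thresholds:
  herring: 1 of 4 neighbours ≥ 1, goes locally extinct.
  isopods: 1 of 3 neighbours < 2, holds.
Round 3 — checking thresholds:
  diatoms: 1 of 4 neighbours < 4, holds.
  isopods: 2 of 3 neighbours ≥ 2, goes locally extinct.
  limpets: 1 of 2 neighbours ≥ 1, goes locally extinct.
Round 4 — no new extinctions; cascade stops.

eelgrass, herring, isopods, limpets, plankton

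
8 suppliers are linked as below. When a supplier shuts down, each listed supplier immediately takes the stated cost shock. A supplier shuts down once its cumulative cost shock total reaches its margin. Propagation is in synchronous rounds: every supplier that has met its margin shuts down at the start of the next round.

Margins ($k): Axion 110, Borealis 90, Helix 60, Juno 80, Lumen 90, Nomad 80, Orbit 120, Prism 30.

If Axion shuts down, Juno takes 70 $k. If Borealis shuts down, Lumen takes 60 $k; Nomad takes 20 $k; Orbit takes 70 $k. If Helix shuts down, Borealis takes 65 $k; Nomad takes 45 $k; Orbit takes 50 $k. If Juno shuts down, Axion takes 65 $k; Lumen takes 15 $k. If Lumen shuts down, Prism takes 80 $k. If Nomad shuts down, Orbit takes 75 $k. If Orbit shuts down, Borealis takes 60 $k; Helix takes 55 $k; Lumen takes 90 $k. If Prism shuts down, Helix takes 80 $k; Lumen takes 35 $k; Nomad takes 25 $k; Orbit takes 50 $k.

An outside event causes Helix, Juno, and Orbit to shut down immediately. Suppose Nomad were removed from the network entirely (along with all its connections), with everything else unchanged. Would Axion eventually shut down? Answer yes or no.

With Nomad removed:
Round 1 — Helix, Juno, Orbit shut down (initial).
  Axion: +65 → 65 < 110
  Borealis: +65+60 → 125 ≥ 90
  Lumen: +15+90 → 105 ≥ 90
Round 2 — Borealis, Lumen shut down.
  Prism: +80 → 80 ≥ 30
Round 3 — Prism shuts down.
No further shutdowns.

no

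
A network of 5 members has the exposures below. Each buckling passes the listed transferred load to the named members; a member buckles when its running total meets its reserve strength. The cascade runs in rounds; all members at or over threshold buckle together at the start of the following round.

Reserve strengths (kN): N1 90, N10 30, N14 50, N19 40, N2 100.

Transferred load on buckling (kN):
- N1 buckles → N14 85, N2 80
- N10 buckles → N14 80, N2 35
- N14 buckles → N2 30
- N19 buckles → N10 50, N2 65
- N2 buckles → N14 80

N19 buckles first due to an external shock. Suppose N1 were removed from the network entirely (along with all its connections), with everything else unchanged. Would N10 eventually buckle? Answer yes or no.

With N1 removed:
Round 1 — N19 buckles (initial).
  N10: +50 → 50 ≥ 30
  N2: +65 → 65 < 100
Round 2 — N10 buckles.
  N14: +80 → 80 ≥ 50
  N2: +35 → 100 ≥ 100
Round 3 — N14, N2 buckle.
No further bucklings.

yes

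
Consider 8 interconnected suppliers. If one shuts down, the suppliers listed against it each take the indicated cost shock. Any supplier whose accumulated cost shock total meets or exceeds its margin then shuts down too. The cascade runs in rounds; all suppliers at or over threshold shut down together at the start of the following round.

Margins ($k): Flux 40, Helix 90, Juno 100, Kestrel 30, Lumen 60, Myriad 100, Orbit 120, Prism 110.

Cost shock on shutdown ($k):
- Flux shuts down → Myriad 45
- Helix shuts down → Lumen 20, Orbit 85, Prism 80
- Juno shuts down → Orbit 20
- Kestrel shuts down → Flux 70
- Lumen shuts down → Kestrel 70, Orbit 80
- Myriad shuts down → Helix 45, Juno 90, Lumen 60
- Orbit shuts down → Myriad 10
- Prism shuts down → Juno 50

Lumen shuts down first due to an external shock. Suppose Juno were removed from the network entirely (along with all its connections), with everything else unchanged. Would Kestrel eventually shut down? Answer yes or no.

With Juno removed:
Round 1 — Lumen shuts down (initial).
  Kestrel: +70 → 70 ≥ 30
  Orbit: +80 → 80 < 120
Round 2 — Kestrel shuts down.
  Flux: +70 → 70 ≥ 40
Round 3 — Flux shuts down.
  Myriad: +45 → 45 < 100
No further shutdowns.

yes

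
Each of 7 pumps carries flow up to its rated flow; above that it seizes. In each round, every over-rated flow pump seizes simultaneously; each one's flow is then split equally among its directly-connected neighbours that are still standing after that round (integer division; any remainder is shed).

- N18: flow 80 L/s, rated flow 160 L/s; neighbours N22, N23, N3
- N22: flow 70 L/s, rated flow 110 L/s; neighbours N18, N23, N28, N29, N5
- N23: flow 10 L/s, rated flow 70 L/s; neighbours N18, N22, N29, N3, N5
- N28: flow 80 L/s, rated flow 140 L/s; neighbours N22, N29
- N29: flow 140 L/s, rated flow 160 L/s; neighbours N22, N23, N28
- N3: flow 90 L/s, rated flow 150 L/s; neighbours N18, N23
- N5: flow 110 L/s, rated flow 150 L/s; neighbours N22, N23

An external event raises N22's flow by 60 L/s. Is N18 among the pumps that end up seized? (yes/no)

no

Round 1 — N22 at 130 > 110. N22 seizes.
  N22 sheds 130 L/s to N18, N23, N28, N29, N5: 26 each.
    N18: 80+26 = 106 ≤ 160
    N23: 10+26 = 36 ≤ 70
    N28: 80+26 = 106 ≤ 140
    N29: 140+26 = 166 > 160
    N5: 110+26 = 136 ≤ 150
Round 2 — N29 seizes.
  N29 sheds 166 L/s to N23, N28: 83 each.
    N23: 36+83 = 119 > 70
    N28: 106+83 = 189 > 140
Round 3 — N23, N28 seize.
  N23 sheds 119 L/s to N18, N3, N5: 39 each (2 lost).
    N18: 106+39 = 145 ≤ 160
    N3: 90+39 = 129 ≤ 150
    N5: 136+39 = 175 > 150
  N28 sheds 189 L/s: no online neighbours, lost.
Round 4 — N5 seizes.
  N5 sheds 175 L/s: no online neighbours, lost.
No further seizures.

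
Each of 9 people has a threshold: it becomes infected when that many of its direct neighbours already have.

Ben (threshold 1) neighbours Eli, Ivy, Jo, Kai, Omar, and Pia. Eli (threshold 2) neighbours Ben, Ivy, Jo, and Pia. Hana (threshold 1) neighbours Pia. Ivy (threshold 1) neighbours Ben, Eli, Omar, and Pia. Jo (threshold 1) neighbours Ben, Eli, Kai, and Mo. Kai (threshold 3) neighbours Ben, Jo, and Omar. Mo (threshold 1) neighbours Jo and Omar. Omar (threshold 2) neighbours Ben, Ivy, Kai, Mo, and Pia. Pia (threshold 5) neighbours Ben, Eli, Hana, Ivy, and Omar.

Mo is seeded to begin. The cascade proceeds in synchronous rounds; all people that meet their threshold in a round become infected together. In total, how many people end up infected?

Round 1 — Mo becomes infected (initial).
Round 2 — checking thresholds:
  Jo: 1 of 4 neighbours ≥ 1, becomes infected.
  Omar: 1 of 5 neighbours < 2, not yet.
Round 3 — checking thresholds:
  Ben: 1 of 6 neighbours ≥ 1, becomes infected.
  Eli: 1 of 4 neighbours < 2, not yet.
  Kai: 1 of 3 neighbours < 3, not yet.
  Omar: 1 of 5 neighbours < 2, not yet.
Round 4 — checking thresholds:
  Eli: 2 of 4 neighbours ≥ 2, becomes infected.
  Ivy: 1 of 4 neighbours ≥ 1, becomes infected.
  Kai: 2 of 3 neighbours < 3, not yet.
  Omar: 2 of 5 neighbours ≥ 2, becomes infected.
  Pia: 1 of 5 neighbours < 5, not yet.
Round 5 — checking thresholds:
  Kai: 3 of 3 neighbours ≥ 3, becomes infected.
  Pia: 4 of 5 neighbours < 5, not yet.
Round 6 — no new infections; cascade stops.

7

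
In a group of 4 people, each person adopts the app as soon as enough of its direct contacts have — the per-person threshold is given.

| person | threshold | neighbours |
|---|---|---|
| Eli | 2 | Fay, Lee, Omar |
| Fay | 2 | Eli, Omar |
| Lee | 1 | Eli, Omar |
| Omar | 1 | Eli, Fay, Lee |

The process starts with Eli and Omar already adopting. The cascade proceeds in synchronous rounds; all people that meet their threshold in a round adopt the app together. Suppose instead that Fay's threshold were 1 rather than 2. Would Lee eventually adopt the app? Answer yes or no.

yes

With Fay's threshold at 1:
Round 1 — Eli, Omar adopt the app (initial).
Round 2 — checking thresholds:
  Fay: 2 of 2 neighbours ≥ 1, adopts the app.
  Lee: 2 of 2 neighbours ≥ 1, adopts the app.
Round 3 — no new adoptions; cascade stops.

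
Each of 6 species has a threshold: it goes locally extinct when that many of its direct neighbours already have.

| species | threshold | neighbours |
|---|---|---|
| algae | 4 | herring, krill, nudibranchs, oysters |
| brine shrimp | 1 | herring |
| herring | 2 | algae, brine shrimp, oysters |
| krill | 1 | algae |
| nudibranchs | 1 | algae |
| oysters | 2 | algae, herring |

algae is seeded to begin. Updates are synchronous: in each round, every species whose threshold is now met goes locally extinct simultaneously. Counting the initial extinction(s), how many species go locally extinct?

Round 1 — algae goes locally extinct (initial).
Round 2 — checking thresholds:
  herring: 1 of 3 neighbours < 2, below threshold.
  krill: 1 of 1 neighbours ≥ 1, goes locally extinct.
  nudibranchs: 1 of 1 neighbours ≥ 1, goes locally extinct.
  oysters: 1 of 2 neighbours < 2, below threshold.
Round 3 — no new extinctions; cascade stops.

3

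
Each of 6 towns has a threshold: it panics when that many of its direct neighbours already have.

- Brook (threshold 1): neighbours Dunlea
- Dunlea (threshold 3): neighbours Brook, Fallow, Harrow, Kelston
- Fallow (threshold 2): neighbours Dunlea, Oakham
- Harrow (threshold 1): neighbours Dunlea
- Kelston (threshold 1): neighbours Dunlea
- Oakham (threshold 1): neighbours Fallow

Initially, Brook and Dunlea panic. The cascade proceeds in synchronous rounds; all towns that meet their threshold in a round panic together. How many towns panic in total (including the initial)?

4

Round 1 — Brook, Dunlea panic (initial).
Round 2 — checking thresholds:
  Fallow: 1 of 2 neighbours < 2, below threshold.
  Harrow: 1 of 1 neighbours ≥ 1, panics.
  Kelston: 1 of 1 neighbours ≥ 1, panics.
Round 3 — no new panics; cascade stops.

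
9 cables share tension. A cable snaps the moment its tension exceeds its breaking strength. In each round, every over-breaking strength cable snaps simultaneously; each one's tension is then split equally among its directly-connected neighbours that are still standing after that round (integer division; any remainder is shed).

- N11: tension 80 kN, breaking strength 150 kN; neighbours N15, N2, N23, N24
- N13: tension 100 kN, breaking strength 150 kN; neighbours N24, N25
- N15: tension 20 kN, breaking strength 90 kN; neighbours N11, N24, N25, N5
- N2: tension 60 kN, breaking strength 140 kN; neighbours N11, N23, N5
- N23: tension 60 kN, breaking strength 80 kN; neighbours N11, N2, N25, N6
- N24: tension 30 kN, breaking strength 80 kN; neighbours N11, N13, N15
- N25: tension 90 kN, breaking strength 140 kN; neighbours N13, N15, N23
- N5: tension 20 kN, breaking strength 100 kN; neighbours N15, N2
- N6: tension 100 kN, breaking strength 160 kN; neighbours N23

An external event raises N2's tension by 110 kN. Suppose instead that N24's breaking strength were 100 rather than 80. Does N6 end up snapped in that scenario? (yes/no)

With N24's breaking strength at 100:
Round 1 — N2 at 170 > 140. N2 snaps.
  N2 sheds 170 kN to N11, N23, N5: 56 each (2 lost).
    N11: 80+56 = 136 ≤ 150
    N23: 60+56 = 116 > 80
    N5: 20+56 = 76 ≤ 100
Round 2 — N23 snaps.
  N23 sheds 116 kN to N11, N25, N6: 38 each (2 lost).
    N11: 136+38 = 174 > 150
    N25: 90+38 = 128 ≤ 140
    N6: 100+38 = 138 ≤ 160
Round 3 — N11 snaps.
  N11 sheds 174 kN to N15, N24: 87 each.
    N15: 20+87 = 107 > 90
    N24: 30+87 = 117 > 100
Round 4 — N15, N24 snap.
  N15 sheds 107 kN to N25, N5: 53 each (1 lost).
    N25: 128+53 = 181 > 140
    N5: 76+53 = 129 > 100
  N24 sheds 117 kN to N13: 117 each.
    N13: 100+117 = 217 > 150
Round 5 — N13, N25, N5 snap.
  N13 sheds 217 kN: no online neighbours, lost.
  N25 sheds 181 kN: no online neighbours, lost.
  N5 sheds 129 kN: no online neighbours, lost.
No further breaks.

no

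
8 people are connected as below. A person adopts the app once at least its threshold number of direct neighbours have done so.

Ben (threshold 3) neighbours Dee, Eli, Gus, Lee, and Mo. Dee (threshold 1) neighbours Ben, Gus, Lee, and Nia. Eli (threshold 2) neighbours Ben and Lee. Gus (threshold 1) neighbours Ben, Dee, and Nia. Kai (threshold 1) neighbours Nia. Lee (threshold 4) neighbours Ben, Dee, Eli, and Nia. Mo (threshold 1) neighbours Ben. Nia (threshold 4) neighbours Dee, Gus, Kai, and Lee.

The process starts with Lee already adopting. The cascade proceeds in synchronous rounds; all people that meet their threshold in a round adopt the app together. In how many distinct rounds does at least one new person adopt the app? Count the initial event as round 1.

5

Round 1 — Lee adopts the app (initial).
Round 2 — checking thresholds:
  Ben: 1 of 5 neighbours < 3, holds.
  Dee: 1 of 4 neighbours ≥ 1, adopts the app.
  Eli: 1 of 2 neighbours < 2, holds.
  Nia: 1 of 4 neighbours < 4, holds.
Round 3 — checking thresholds:
  Ben: 2 of 5 neighbours < 3, holds.
  Eli: 1 of 2 neighbours < 2, holds.
  Gus: 1 of 3 neighbours ≥ 1, adopts the app.
  Nia: 2 of 4 neighbours < 4, holds.
Round 4 — checking thresholds:
  Ben: 3 of 5 neighbours ≥ 3, adopts the app.
  Eli: 1 of 2 neighbours < 2, holds.
  Nia: 3 of 4 neighbours < 4, holds.
Round 5 — checking thresholds:
  Eli: 2 of 2 neighbours ≥ 2, adopts the app.
  Mo: 1 of 1 neighbours ≥ 1, adopts the app.
  Nia: 3 of 4 neighbours < 4, holds.
Round 6 — no new adoptions; cascade stops.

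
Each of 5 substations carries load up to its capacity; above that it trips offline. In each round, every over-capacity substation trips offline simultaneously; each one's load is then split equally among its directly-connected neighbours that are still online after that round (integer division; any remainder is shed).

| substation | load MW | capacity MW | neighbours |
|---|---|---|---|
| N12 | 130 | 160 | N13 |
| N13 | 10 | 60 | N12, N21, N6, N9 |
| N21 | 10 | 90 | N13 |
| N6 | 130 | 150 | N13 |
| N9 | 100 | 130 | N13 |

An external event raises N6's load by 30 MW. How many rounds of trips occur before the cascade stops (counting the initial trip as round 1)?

3

Round 1 — N6 at 160 > 150. N6 trips offline.
  N6 sheds 160 MW to N13: 160 each.
    N13: 10+160 = 170 > 60
Round 2 — N13 trips offline.
  N13 sheds 170 MW to N12, N21, N9: 56 each (2 lost).
    N12: 130+56 = 186 > 160
    N21: 10+56 = 66 ≤ 90
    N9: 100+56 = 156 > 130
Round 3 — N12, N9 trip offline.
  N12 sheds 186 MW: no online neighbours, lost.
  N9 sheds 156 MW: no online neighbours, lost.
No further trips.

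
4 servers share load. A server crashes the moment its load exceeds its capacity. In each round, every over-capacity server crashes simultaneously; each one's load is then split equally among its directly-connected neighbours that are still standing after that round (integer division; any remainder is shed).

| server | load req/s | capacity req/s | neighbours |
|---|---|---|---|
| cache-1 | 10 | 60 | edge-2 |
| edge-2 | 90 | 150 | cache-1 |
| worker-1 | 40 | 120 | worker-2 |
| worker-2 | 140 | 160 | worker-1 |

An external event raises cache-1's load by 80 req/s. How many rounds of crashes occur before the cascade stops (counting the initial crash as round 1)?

2

Round 1 — cache-1 at 90 > 60. cache-1 crashes.
  cache-1 sheds 90 req/s to edge-2: 90 each.
    edge-2: 90+90 = 180 > 150
Round 2 — edge-2 crashes.
  edge-2 sheds 180 req/s: no online neighbours, lost.
No further crashes.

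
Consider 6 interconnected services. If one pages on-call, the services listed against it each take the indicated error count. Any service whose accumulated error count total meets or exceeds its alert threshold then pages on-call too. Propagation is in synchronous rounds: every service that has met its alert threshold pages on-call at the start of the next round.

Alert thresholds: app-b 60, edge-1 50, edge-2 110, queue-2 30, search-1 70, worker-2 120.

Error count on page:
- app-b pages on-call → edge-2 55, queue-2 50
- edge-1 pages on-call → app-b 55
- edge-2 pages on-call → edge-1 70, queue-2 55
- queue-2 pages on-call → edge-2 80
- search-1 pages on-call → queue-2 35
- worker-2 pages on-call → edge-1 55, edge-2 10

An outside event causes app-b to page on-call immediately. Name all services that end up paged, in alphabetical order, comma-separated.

app-b, edge-1, edge-2, queue-2

Round 1 — app-b pages on-call (initial).
  edge-2: +55 → 55 < 110
  queue-2: +50 → 50 ≥ 30
Round 2 — queue-2 pages on-call.
  edge-2: +80 → 135 ≥ 110
Round 3 — edge-2 pages on-call.
  edge-1: +70 → 70 ≥ 50
Round 4 — edge-1 pages on-call.
No further pages.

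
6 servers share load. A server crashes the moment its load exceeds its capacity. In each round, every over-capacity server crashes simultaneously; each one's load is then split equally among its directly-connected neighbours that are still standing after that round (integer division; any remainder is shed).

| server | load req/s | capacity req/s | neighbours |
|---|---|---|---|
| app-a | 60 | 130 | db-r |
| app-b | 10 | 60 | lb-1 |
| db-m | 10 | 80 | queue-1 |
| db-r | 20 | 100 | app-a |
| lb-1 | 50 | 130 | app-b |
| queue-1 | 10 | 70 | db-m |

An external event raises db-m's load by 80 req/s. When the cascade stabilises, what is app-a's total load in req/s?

60

Round 1 — db-m at 90 > 80. db-m crashes.
  db-m sheds 90 req/s to queue-1: 90 each.
    queue-1: 10+90 = 100 > 70
Round 2 — queue-1 crashes.
  queue-1 sheds 100 req/s: no online neighbours, lost.
No further crashes.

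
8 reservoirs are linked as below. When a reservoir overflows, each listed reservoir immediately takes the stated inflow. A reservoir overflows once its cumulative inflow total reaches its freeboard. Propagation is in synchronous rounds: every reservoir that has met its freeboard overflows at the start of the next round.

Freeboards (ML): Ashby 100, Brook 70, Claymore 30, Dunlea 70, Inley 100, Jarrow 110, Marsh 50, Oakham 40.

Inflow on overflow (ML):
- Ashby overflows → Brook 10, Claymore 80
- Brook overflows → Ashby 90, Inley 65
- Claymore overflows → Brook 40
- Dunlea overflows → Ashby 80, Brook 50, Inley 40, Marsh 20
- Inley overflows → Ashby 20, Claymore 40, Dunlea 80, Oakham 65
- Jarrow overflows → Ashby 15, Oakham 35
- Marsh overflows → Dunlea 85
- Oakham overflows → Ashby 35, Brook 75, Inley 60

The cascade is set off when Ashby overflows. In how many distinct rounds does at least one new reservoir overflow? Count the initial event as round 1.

Round 1 — Ashby overflows (initial).
  Brook: +10 → 10 < 70
  Claymore: +80 → 80 ≥ 30
Round 2 — Claymore overflows.
  Brook: +40 → 50 < 70
No further overflows.

2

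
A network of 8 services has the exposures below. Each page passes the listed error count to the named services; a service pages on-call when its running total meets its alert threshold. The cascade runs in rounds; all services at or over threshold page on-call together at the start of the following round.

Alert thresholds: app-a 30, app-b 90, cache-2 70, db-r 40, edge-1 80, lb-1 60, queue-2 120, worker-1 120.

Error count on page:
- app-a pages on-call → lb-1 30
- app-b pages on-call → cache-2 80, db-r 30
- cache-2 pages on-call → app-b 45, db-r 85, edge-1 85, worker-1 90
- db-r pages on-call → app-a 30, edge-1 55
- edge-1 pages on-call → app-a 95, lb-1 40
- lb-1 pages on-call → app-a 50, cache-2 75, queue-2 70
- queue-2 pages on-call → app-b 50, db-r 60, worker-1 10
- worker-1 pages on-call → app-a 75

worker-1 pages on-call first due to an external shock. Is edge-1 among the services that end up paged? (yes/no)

Round 1 — worker-1 pages on-call (initial).
  app-a: +75 → 75 ≥ 30
Round 2 — app-a pages on-call.
  lb-1: +30 → 30 < 60
No further pages.

no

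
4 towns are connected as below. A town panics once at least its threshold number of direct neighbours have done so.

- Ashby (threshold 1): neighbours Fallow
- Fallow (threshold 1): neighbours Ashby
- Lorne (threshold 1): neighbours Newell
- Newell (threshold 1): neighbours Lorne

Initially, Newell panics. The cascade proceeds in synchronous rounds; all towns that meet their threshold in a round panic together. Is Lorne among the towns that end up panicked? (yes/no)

yes

Round 1 — Newell panics (initial).
Round 2 — checking thresholds:
  Lorne: 1 of 1 neighbours ≥ 1, panics.
Round 3 — no new panics; cascade stops.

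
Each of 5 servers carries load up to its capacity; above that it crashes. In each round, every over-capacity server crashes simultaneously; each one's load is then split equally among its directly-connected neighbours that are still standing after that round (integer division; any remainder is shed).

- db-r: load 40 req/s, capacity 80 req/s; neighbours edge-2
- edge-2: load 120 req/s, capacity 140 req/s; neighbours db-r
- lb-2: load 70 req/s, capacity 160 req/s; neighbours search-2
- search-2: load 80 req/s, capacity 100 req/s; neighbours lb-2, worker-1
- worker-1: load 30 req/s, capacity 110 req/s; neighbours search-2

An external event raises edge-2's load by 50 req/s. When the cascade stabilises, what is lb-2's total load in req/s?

Round 1 — edge-2 at 170 > 140. edge-2 crashes.
  edge-2 sheds 170 req/s to db-r: 170 each.
    db-r: 40+170 = 210 > 80
Round 2 — db-r crashes.
  db-r sheds 210 req/s: no online neighbours, lost.
No further crashes.

70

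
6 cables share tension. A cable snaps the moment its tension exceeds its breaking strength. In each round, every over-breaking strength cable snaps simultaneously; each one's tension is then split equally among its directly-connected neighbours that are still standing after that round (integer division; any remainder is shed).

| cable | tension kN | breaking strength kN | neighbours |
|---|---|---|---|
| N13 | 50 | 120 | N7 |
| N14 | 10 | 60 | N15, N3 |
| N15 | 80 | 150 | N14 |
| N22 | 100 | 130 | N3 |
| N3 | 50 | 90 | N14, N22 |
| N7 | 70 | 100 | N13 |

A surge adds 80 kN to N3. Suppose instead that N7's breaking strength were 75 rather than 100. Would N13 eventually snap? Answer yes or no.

no

With N7's breaking strength at 75:
Round 1 — N3 at 130 > 90. N3 snaps.
  N3 sheds 130 kN to N14, N22: 65 each.
    N14: 10+65 = 75 > 60
    N22: 100+65 = 165 > 130
Round 2 — N14, N22 snap.
  N14 sheds 75 kN to N15: 75 each.
    N15: 80+75 = 155 > 150
  N22 sheds 165 kN: no online neighbours, lost.
Round 3 — N15 snaps.
  N15 sheds 155 kN: no online neighbours, lost.
No further breaks.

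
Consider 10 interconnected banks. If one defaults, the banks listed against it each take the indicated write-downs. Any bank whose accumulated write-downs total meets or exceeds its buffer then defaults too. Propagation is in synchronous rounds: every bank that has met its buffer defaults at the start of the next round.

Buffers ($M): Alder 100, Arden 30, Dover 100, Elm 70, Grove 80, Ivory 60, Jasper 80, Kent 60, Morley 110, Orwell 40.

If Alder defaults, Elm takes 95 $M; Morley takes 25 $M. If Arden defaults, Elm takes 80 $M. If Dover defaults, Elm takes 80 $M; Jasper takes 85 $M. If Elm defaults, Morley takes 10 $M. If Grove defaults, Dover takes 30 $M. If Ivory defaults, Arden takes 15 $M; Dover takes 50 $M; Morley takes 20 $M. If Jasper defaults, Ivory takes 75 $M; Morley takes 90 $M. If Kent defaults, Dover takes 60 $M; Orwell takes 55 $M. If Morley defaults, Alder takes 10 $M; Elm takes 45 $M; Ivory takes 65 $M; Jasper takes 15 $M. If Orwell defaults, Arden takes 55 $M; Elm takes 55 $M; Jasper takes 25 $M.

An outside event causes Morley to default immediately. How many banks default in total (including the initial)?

2

Round 1 — Morley defaults (initial).
  Alder: +10 → 10 < 100
  Elm: +45 → 45 < 70
  Ivory: +65 → 65 ≥ 60
  Jasper: +15 → 15 < 80
Round 2 — Ivory defaults.
  Arden: +15 → 15 < 30
  Dover: +50 → 50 < 100
No further defaults.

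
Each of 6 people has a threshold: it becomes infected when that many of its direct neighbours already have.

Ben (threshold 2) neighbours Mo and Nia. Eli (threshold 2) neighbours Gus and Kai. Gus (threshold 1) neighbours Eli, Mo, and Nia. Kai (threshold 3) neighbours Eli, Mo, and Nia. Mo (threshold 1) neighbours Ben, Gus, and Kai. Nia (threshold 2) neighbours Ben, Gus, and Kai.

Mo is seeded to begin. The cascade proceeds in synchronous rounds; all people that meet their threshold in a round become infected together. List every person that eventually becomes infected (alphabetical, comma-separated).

Gus, Mo

Round 1 — Mo becomes infected (initial).
Round 2 — checking thresholds:
  Ben: 1 of 2 neighbours < 2, below threshold.
  Gus: 1 of 3 neighbours ≥ 1, becomes infected.
  Kai: 1 of 3 neighbours < 3, below threshold.
Round 3 — no new infections; cascade stops.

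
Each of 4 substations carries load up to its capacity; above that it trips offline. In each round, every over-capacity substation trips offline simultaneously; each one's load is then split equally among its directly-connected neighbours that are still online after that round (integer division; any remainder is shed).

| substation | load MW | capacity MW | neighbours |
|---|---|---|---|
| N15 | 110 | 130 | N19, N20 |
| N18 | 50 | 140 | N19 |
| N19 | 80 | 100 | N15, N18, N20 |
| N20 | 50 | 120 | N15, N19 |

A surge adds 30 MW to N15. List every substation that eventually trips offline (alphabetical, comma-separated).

N15, N19, N20

Round 1 — N15 at 140 > 130. N15 trips offline.
  N15 sheds 140 MW to N19, N20: 70 each.
    N19: 80+70 = 150 > 100
    N20: 50+70 = 120 ≤ 120
Round 2 — N19 trips offline.
  N19 sheds 150 MW to N18, N20: 75 each.
    N18: 50+75 = 125 ≤ 140
    N20: 120+75 = 195 > 120
Round 3 — N20 trips offline.
  N20 sheds 195 MW: no online neighbours, lost.
No further trips.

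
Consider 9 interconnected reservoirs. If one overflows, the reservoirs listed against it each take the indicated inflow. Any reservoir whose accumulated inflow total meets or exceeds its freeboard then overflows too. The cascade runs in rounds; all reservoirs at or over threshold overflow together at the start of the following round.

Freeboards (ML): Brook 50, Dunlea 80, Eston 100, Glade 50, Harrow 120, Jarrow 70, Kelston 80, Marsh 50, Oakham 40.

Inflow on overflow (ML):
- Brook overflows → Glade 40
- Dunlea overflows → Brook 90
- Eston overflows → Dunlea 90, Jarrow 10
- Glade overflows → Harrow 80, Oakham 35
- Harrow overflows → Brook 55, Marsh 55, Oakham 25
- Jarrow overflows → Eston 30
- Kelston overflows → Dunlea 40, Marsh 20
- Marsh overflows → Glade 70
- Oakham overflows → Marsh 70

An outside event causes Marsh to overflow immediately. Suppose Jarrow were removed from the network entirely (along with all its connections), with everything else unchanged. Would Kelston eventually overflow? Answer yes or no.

no

With Jarrow removed:
Round 1 — Marsh overflows (initial).
  Glade: +70 → 70 ≥ 50
Round 2 — Glade overflows.
  Harrow: +80 → 80 < 120
  Oakham: +35 → 35 < 40
No further overflows.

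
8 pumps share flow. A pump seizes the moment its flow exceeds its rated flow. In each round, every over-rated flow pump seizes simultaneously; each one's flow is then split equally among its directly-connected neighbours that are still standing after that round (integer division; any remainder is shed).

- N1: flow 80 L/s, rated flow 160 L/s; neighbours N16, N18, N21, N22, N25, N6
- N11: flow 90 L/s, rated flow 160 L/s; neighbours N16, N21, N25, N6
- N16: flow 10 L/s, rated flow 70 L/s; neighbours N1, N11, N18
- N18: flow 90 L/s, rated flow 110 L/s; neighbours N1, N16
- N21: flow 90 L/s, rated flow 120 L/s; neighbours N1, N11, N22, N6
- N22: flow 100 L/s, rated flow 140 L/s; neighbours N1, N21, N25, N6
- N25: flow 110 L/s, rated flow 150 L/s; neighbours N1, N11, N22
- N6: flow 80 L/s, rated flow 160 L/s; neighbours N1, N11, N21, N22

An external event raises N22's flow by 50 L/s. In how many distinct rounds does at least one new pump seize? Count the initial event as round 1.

2

Round 1 — N22 at 150 > 140. N22 seizes.
  N22 sheds 150 L/s to N1, N21, N25, N6: 37 each (2 lost).
    N1: 80+37 = 117 ≤ 160
    N21: 90+37 = 127 > 120
    N25: 110+37 = 147 ≤ 150
    N6: 80+37 = 117 ≤ 160
Round 2 — N21 seizes.
  N21 sheds 127 L/s to N1, N11, N6: 42 each (1 lost).
    N1: 117+42 = 159 ≤ 160
    N11: 90+42 = 132 ≤ 160
    N6: 117+42 = 159 ≤ 160
No further seizures.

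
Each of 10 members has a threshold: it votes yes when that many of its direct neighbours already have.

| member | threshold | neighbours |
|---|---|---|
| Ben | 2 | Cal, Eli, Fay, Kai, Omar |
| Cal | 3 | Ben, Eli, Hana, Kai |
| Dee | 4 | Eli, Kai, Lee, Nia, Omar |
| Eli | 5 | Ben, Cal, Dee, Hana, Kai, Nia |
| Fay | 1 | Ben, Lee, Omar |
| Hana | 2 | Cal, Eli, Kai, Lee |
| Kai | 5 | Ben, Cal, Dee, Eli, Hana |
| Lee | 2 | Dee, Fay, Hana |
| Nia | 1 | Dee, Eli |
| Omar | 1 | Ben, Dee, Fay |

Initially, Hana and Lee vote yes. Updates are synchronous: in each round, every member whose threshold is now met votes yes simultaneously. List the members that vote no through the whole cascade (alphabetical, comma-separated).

Cal, Dee, Eli, Kai, Nia

Round 1 — Hana, Lee vote yes (initial).
Round 2 — checking thresholds:
  Cal: 1 of 4 neighbours < 3, below threshold.
  Dee: 1 of 5 neighbours < 4, below threshold.
  Eli: 1 of 6 neighbours < 5, below threshold.
  Fay: 1 of 3 neighbours ≥ 1, votes yes.
  Kai: 1 of 5 neighbours < 5, below threshold.
Round 3 — checking thresholds:
  Ben: 1 of 5 neighbours < 2, below threshold.
  Cal: 1 of 4 neighbours < 3, below threshold.
  Dee: 1 of 5 neighbours < 4, below threshold.
  Eli: 1 of 6 neighbours < 5, below threshold.
  Kai: 1 of 5 neighbours < 5, below threshold.
  Omar: 1 of 3 neighbours ≥ 1, votes yes.
Round 4 — checking thresholds:
  Ben: 2 of 5 neighbours ≥ 2, votes yes.
  Cal: 1 of 4 neighbours < 3, below threshold.
  Dee: 2 of 5 neighbours < 4, below threshold.
  Eli: 1 of 6 neighbours < 5, below threshold.
  Kai: 1 of 5 neighbours < 5, below threshold.
Round 5 — no new yes votes; cascade stops.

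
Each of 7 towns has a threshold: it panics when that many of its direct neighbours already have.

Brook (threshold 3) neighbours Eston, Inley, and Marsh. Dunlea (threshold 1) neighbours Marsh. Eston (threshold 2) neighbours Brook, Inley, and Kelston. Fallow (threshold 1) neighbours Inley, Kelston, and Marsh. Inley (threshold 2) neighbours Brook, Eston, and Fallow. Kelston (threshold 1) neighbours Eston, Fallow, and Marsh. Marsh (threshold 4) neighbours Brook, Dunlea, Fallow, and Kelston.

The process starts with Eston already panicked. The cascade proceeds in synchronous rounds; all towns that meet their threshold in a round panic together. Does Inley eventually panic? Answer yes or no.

Round 1 — Eston panics (initial).
Round 2 — checking thresholds:
  Brook: 1 of 3 neighbours < 3, not yet.
  Inley: 1 of 3 neighbours < 2, not yet.
  Kelston: 1 of 3 neighbours ≥ 1, panics.
Round 3 — checking thresholds:
  Brook: 1 of 3 neighbours < 3, not yet.
  Fallow: 1 of 3 neighbours ≥ 1, panics.
  Inley: 1 of 3 neighbours < 2, not yet.
  Marsh: 1 of 4 neighbours < 4, not yet.
Round 4 — checking thresholds:
  Brook: 1 of 3 neighbours < 3, not yet.
  Inley: 2 of 3 neighbours ≥ 2, panics.
  Marsh: 2 of 4 neighbours < 4, not yet.
Round 5 — no new panics; cascade stops.

yes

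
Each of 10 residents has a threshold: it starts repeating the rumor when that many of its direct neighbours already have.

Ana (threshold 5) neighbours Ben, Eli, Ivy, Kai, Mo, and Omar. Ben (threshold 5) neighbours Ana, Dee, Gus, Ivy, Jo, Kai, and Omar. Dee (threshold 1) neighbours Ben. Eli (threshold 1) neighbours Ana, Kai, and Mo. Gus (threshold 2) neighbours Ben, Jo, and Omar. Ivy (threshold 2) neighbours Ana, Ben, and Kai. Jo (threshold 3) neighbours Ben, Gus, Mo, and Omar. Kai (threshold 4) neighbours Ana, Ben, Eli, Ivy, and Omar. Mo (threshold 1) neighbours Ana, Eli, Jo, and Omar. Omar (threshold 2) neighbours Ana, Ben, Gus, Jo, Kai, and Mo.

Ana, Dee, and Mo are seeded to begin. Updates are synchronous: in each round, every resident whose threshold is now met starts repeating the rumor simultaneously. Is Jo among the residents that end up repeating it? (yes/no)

no

Round 1 — Ana, Dee, Mo start repeating the rumor (initial).
Round 2 — checking thresholds:
  Ben: 2 of 7 neighbours < 5, holds.
  Eli: 2 of 3 neighbours ≥ 1, starts repeating the rumor.
  Ivy: 1 of 3 neighbours < 2, holds.
  Jo: 1 of 4 neighbours < 3, holds.
  Kai: 1 of 5 neighbours < 4, holds.
  Omar: 2 of 6 neighbours ≥ 2, starts repeating the rumor.
Round 3 — no new spreads; cascade stops.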